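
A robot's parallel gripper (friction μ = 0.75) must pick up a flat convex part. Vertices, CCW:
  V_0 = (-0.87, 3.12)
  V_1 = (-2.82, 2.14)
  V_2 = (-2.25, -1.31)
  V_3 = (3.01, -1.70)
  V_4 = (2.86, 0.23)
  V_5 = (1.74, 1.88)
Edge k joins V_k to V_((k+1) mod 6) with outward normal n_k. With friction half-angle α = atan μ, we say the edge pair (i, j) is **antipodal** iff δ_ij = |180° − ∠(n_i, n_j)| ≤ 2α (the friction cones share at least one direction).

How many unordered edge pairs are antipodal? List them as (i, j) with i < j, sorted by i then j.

count = 7; pairs: (0,2), (0,3), (1,3), (1,4), (1,5), (2,4), (2,5)

α = atan 0.75 = 36.87°;  2α = 73.74°
n_0 = (-0.4490, +0.8935)
n_1 = (-0.9866, -0.1630)
n_2 = (-0.0739, -0.9973)
n_3 = (+0.9970, +0.0775)
n_4 = (+0.8274, +0.5616)
n_5 = (+0.4291, +0.9032)
  (0,1): δ = 107.30°  ·
  (0,2): δ = 30.92°  ✓
  (0,3): δ = 67.76°  ✓
  (0,4): δ = 97.49°  ·
  (0,5): δ = 127.91°  ·
  (1,2): δ = 103.62°  ·
  (1,3): δ = 4.94°  ✓
  (1,4): δ = 24.79°  ✓
  (1,5): δ = 55.21°  ✓
  (2,3): δ = 81.32°  ·
  (2,4): δ = 51.59°  ✓
  (2,5): δ = 21.17°  ✓
  (3,4): δ = 150.28°  ·
  (3,5): δ = 119.86°  ·
  (4,5): δ = 149.58°  ·
antipodal pairs: 7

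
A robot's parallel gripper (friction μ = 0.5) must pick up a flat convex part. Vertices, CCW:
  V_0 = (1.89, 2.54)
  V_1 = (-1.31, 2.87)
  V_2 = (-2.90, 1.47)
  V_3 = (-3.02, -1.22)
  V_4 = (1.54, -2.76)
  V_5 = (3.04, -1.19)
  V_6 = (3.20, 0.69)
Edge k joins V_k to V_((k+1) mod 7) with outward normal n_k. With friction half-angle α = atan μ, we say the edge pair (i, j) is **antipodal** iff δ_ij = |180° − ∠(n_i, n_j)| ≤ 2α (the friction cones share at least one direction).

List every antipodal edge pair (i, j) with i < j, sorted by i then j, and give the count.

α = atan 0.5 = 26.57°;  2α = 53.13°
n_0 = (+0.1026, +0.9947)
n_1 = (-0.6608, +0.7505)
n_2 = (-0.9990, +0.0446)
n_3 = (-0.3200, -0.9474)
n_4 = (+0.7230, -0.6908)
n_5 = (+0.9964, -0.0848)
n_6 = (+0.8161, +0.5779)
  (0,1): δ = 132.75°  ·
  (0,2): δ = 86.67°  ·
  (0,3): δ = 12.77°  ✓
  (0,4): δ = 52.19°  ✓
  (0,5): δ = 91.02°  ·
  (0,6): δ = 131.19°  ·
  (1,2): δ = 133.92°  ·
  (1,3): δ = 60.02°  ·
  (1,4): δ = 4.94°  ✓
  (1,5): δ = 43.77°  ✓
  (1,6): δ = 83.94°  ·
  (2,3): δ = 106.11°  ·
  (2,4): δ = 41.14°  ✓
  (2,5): δ = 2.31°  ✓
  (2,6): δ = 37.86°  ✓
  (3,4): δ = 115.03°  ·
  (3,5): δ = 76.20°  ·
  (3,6): δ = 36.04°  ✓
  (4,5): δ = 141.17°  ·
  (4,6): δ = 101.00°  ·
  (5,6): δ = 139.83°  ·
antipodal pairs: 8

count = 8; pairs: (0,3), (0,4), (1,4), (1,5), (2,4), (2,5), (2,6), (3,6)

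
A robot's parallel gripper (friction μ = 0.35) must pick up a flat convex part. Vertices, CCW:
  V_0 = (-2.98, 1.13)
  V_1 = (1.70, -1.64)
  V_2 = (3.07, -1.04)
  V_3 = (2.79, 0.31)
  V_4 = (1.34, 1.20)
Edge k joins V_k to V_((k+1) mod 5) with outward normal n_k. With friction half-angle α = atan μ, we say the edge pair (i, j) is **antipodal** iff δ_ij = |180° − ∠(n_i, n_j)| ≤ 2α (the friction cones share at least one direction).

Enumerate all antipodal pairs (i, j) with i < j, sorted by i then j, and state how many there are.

count = 3; pairs: (0,3), (0,4), (1,4)

α = atan 0.35 = 19.29°;  2α = 38.58°
n_0 = (-0.5093, -0.8606)
n_1 = (+0.4012, -0.9160)
n_2 = (+0.9792, +0.2031)
n_3 = (+0.5231, +0.8523)
n_4 = (-0.0162, +0.9999)
  (0,1): δ = 125.73°  ·
  (0,2): δ = 47.66°  ·
  (0,3): δ = 0.92°  ✓
  (0,4): δ = 31.55°  ✓
  (1,2): δ = 101.93°  ·
  (1,3): δ = 55.19°  ·
  (1,4): δ = 22.72°  ✓
  (2,3): δ = 133.26°  ·
  (2,4): δ = 100.79°  ·
  (3,4): δ = 147.53°  ·
antipodal pairs: 3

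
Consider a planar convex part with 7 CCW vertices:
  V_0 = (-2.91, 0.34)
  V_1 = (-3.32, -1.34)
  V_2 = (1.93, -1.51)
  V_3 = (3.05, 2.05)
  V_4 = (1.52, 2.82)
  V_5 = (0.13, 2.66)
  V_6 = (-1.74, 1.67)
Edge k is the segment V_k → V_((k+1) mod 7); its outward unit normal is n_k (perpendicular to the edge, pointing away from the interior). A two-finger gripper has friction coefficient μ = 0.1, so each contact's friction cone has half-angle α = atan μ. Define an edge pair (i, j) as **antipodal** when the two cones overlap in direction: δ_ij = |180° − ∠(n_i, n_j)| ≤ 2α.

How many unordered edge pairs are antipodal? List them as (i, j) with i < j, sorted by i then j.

α = atan 0.1 = 5.71°;  2α = 11.42°
n_0 = (-0.9715, +0.2371)
n_1 = (-0.0324, -0.9995)
n_2 = (+0.9539, -0.3001)
n_3 = (+0.4495, +0.8933)
n_4 = (-0.1144, +0.9934)
n_5 = (-0.4679, +0.8838)
n_6 = (-0.7508, +0.6605)
  (0,1): δ = 78.14°  ·
  (0,2): δ = 3.75°  ✓
  (0,3): δ = 77.00°  ·
  (0,4): δ = 110.28°  ·
  (0,5): δ = 131.61°  ·
  (0,6): δ = 152.38°  ·
  (1,2): δ = 105.61°  ·
  (1,3): δ = 24.86°  ·
  (1,4): δ = 8.42°  ✓
  (1,5): δ = 29.75°  ·
  (1,6): δ = 50.52°  ·
  (2,3): δ = 99.25°  ·
  (2,4): δ = 65.97°  ·
  (2,5): δ = 44.64°  ·
  (2,6): δ = 23.87°  ·
  (3,4): δ = 146.72°  ·
  (3,5): δ = 125.39°  ·
  (3,6): δ = 104.62°  ·
  (4,5): δ = 158.67°  ·
  (4,6): δ = 137.90°  ·
  (5,6): δ = 159.24°  ·
antipodal pairs: 2

count = 2; pairs: (0,2), (1,4)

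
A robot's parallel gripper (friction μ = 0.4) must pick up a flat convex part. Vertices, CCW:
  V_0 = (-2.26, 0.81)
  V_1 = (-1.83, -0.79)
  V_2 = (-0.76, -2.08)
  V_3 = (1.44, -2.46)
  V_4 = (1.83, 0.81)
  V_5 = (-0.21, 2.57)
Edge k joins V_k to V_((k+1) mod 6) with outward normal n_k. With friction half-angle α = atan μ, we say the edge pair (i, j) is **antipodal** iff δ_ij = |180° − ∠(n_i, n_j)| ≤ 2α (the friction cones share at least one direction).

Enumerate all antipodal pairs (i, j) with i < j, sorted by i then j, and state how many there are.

α = atan 0.4 = 21.80°;  2α = 43.60°
n_0 = (-0.9657, -0.2595)
n_1 = (-0.7697, -0.6384)
n_2 = (-0.1702, -0.9854)
n_3 = (+0.9930, -0.1184)
n_4 = (+0.6532, +0.7572)
n_5 = (-0.6514, +0.7587)
  (0,1): δ = 155.37°  ·
  (0,2): δ = 114.84°  ·
  (0,3): δ = 21.84°  ✓
  (0,4): δ = 34.17°  ✓
  (0,5): δ = 115.60°  ·
  (1,2): δ = 139.47°  ·
  (1,3): δ = 46.48°  ·
  (1,4): δ = 9.54°  ✓
  (1,5): δ = 90.97°  ·
  (2,3): δ = 87.00°  ·
  (2,4): δ = 30.99°  ✓
  (2,5): δ = 50.45°  ·
  (3,4): δ = 123.98°  ·
  (3,5): δ = 42.55°  ✓
  (4,5): δ = 98.57°  ·
antipodal pairs: 5

count = 5; pairs: (0,3), (0,4), (1,4), (2,4), (3,5)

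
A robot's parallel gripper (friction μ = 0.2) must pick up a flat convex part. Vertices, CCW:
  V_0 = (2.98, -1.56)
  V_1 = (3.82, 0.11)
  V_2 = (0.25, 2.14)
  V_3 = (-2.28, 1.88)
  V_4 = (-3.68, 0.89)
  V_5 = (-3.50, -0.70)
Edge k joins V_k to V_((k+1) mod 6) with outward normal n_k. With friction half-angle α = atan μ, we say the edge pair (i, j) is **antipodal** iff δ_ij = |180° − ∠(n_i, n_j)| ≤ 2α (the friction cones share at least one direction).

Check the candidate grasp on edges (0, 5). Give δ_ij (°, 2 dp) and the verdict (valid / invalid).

α = atan 0.2 = 11.31°;  2α = 22.62°
edge 0: e_0 = (+0.84, +1.67);  n_0 = (+0.8934, -0.4494)
edge 5: e_5 = (+6.48, -0.86);  n_5 = (-0.1316, -0.9913)
∠(n_0, n_5) = 70.86°
δ = |180° − 70.86°| = 109.14°
109.14° > 2α = 22.62°  →  invalid

δ = 109.14°, invalid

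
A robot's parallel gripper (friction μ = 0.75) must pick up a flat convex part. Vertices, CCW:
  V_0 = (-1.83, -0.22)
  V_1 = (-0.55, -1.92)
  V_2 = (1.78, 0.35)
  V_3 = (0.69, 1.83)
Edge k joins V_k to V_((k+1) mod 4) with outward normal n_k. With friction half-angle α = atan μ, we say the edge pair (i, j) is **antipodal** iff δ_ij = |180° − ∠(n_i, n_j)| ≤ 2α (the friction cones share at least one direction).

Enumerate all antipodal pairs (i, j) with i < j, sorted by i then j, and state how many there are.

count = 2; pairs: (0,2), (1,3)

α = atan 0.75 = 36.87°;  2α = 73.74°
n_0 = (-0.7989, -0.6015)
n_1 = (+0.6978, -0.7163)
n_2 = (+0.8052, +0.5930)
n_3 = (-0.6311, +0.7757)
  (0,1): δ = 82.72°  ·
  (0,2): δ = 0.61°  ✓
  (0,3): δ = 92.15°  ·
  (1,2): δ = 97.88°  ·
  (1,3): δ = 5.12°  ✓
  (2,3): δ = 87.24°  ·
antipodal pairs: 2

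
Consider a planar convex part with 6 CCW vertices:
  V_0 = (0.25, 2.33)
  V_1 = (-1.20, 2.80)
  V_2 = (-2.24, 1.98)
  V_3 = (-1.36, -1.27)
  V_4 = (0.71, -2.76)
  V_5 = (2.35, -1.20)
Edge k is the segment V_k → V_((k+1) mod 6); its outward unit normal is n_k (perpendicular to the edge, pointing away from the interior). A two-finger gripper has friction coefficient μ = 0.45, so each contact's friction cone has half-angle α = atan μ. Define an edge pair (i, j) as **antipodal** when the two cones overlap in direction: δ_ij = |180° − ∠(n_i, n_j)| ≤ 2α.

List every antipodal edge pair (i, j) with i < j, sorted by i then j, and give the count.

α = atan 0.45 = 24.23°;  2α = 48.46°
n_0 = (+0.3083, +0.9513)
n_1 = (-0.6192, +0.7853)
n_2 = (-0.9652, -0.2614)
n_3 = (-0.5842, -0.8116)
n_4 = (+0.6892, -0.7246)
n_5 = (+0.8594, +0.5113)
  (0,1): δ = 123.79°  ·
  (0,2): δ = 56.89°  ·
  (0,3): δ = 17.79°  ✓
  (0,4): δ = 61.53°  ·
  (0,5): δ = 138.71°  ·
  (1,2): δ = 113.10°  ·
  (1,3): δ = 74.00°  ·
  (1,4): δ = 5.31°  ✓
  (1,5): δ = 82.49°  ·
  (2,3): δ = 140.90°  ·
  (2,4): δ = 61.58°  ·
  (2,5): δ = 15.60°  ✓
  (3,4): δ = 100.69°  ·
  (3,5): δ = 23.50°  ✓
  (4,5): δ = 102.82°  ·
antipodal pairs: 4

count = 4; pairs: (0,3), (1,4), (2,5), (3,5)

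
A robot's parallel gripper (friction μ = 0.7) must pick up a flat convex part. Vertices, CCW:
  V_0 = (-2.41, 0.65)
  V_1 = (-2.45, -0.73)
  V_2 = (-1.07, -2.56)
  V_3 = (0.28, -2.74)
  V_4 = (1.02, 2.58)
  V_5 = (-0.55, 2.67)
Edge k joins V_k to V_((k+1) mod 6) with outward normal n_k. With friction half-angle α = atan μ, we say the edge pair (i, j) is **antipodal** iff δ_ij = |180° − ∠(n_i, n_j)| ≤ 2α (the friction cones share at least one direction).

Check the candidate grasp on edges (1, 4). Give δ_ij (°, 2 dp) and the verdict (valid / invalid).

δ = 49.70°, valid

α = atan 0.7 = 34.99°;  2α = 69.98°
edge 1: e_1 = (+1.38, -1.83);  n_1 = (-0.7984, -0.6021)
edge 4: e_4 = (-1.57, +0.09);  n_4 = (+0.0572, +0.9984)
∠(n_1, n_4) = 130.30°
δ = |180° − 130.30°| = 49.70°
49.70° ≤ 2α = 69.98°  →  valid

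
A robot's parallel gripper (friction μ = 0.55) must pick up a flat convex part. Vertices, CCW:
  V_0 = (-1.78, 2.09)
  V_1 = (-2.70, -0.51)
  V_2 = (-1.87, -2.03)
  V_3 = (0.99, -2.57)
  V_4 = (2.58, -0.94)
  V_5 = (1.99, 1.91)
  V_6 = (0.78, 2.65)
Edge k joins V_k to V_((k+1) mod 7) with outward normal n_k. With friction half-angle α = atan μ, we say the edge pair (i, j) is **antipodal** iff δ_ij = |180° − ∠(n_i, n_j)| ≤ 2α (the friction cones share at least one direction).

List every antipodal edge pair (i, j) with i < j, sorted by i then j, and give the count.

count = 7; pairs: (0,3), (0,4), (1,4), (1,5), (2,5), (2,6), (3,6)

α = atan 0.55 = 28.81°;  2α = 57.62°
n_0 = (-0.9427, +0.3336)
n_1 = (-0.8777, -0.4793)
n_2 = (-0.1855, -0.9826)
n_3 = (+0.7158, -0.6983)
n_4 = (+0.9792, +0.2027)
n_5 = (+0.5217, +0.8531)
n_6 = (-0.2137, +0.9769)
  (0,1): δ = 131.88°  ·
  (0,2): δ = 81.21°  ·
  (0,3): δ = 24.80°  ✓
  (0,4): δ = 31.18°  ✓
  (0,5): δ = 78.04°  ·
  (0,6): δ = 121.83°  ·
  (1,2): δ = 129.33°  ·
  (1,3): δ = 72.93°  ·
  (1,4): δ = 16.94°  ✓
  (1,5): δ = 29.91°  ✓
  (1,6): δ = 73.70°  ·
  (2,3): δ = 123.60°  ·
  (2,4): δ = 67.61°  ·
  (2,5): δ = 20.76°  ✓
  (2,6): δ = 23.03°  ✓
  (3,4): δ = 124.02°  ·
  (3,5): δ = 77.16°  ·
  (3,6): δ = 33.37°  ✓
  (4,5): δ = 133.14°  ·
  (4,6): δ = 89.36°  ·
  (5,6): δ = 136.21°  ·
antipodal pairs: 7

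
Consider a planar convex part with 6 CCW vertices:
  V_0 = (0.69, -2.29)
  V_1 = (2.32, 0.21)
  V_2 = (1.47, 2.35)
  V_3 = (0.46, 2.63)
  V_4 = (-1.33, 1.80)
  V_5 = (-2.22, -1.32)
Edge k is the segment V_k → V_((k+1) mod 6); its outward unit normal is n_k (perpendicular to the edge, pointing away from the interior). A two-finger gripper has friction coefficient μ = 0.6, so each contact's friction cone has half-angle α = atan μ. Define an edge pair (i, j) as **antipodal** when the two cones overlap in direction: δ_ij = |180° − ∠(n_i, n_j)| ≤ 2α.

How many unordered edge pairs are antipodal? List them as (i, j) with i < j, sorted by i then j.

count = 6; pairs: (0,3), (0,4), (1,4), (1,5), (2,5), (3,5)

α = atan 0.6 = 30.96°;  2α = 61.93°
n_0 = (+0.8377, -0.5462)
n_1 = (+0.9294, +0.3691)
n_2 = (+0.2672, +0.9637)
n_3 = (-0.4207, +0.9072)
n_4 = (-0.9616, +0.2743)
n_5 = (-0.3162, -0.9487)
  (0,1): δ = 125.23°  ·
  (0,2): δ = 72.39°  ·
  (0,3): δ = 32.02°  ✓
  (0,4): δ = 17.18°  ✓
  (0,5): δ = 104.67°  ·
  (1,2): δ = 127.16°  ·
  (1,3): δ = 86.79°  ·
  (1,4): δ = 37.58°  ✓
  (1,5): δ = 49.90°  ✓
  (2,3): δ = 139.63°  ·
  (2,4): δ = 90.43°  ·
  (2,5): δ = 2.94°  ✓
  (3,4): δ = 130.80°  ·
  (3,5): δ = 43.31°  ✓
  (4,5): δ = 92.51°  ·
antipodal pairs: 6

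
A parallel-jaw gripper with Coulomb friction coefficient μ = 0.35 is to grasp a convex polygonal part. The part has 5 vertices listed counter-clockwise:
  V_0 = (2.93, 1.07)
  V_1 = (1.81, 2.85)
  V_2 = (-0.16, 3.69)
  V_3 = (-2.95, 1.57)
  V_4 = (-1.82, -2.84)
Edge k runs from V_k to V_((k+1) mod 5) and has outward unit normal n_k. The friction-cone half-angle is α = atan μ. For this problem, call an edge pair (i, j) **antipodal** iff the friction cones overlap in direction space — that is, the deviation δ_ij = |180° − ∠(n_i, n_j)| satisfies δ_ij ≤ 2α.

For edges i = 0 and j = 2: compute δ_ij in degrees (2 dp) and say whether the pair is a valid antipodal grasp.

δ = 84.95°, invalid

α = atan 0.35 = 19.29°;  2α = 38.58°
edge 0: e_0 = (-1.12, +1.78);  n_0 = (+0.8464, +0.5326)
edge 2: e_2 = (-2.79, -2.12);  n_2 = (-0.6050, +0.7962)
∠(n_0, n_2) = 95.05°
δ = |180° − 95.05°| = 84.95°
84.95° > 2α = 38.58°  →  invalid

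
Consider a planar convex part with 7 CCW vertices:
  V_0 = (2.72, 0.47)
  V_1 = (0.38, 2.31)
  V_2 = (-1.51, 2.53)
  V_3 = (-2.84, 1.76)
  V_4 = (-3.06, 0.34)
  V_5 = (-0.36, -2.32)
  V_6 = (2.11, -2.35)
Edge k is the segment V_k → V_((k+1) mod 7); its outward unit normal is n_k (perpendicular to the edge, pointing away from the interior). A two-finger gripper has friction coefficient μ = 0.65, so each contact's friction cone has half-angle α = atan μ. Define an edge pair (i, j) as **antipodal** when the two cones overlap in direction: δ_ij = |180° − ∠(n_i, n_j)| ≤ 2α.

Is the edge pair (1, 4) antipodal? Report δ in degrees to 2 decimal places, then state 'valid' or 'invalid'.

α = atan 0.65 = 33.02°;  2α = 66.05°
edge 1: e_1 = (-1.89, +0.22);  n_1 = (+0.1156, +0.9933)
edge 4: e_4 = (+2.70, -2.66);  n_4 = (-0.7018, -0.7124)
∠(n_1, n_4) = 142.07°
δ = |180° − 142.07°| = 37.93°
37.93° ≤ 2α = 66.05°  →  valid

δ = 37.93°, valid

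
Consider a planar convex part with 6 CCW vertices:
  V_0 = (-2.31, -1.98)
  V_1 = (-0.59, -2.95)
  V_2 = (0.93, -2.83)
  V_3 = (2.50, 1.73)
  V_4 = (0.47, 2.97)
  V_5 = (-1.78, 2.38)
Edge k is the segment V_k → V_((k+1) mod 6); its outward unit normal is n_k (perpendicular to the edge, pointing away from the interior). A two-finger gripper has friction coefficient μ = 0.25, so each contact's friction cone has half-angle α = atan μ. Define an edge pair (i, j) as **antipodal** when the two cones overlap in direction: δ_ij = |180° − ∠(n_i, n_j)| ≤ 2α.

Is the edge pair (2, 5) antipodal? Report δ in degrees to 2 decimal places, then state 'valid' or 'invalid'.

δ = 12.07°, valid

α = atan 0.25 = 14.04°;  2α = 28.07°
edge 2: e_2 = (+1.57, +4.56);  n_2 = (+0.9455, -0.3255)
edge 5: e_5 = (-0.53, -4.36);  n_5 = (-0.9927, +0.1207)
∠(n_2, n_5) = 167.93°
δ = |180° − 167.93°| = 12.07°
12.07° ≤ 2α = 28.07°  →  valid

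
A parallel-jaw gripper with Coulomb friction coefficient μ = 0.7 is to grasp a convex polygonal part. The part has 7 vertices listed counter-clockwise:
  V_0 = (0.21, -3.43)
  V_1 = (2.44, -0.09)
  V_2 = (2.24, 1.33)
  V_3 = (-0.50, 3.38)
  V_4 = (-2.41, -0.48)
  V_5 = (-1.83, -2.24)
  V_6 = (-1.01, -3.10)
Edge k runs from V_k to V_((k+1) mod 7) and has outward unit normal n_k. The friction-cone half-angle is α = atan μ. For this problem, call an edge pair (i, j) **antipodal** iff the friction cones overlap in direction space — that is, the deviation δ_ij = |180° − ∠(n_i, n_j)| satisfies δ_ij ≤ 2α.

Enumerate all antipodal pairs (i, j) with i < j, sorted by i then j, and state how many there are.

count = 9; pairs: (0,3), (0,4), (1,3), (1,4), (1,5), (1,6), (2,4), (2,5), (2,6)

α = atan 0.7 = 34.99°;  2α = 69.98°
n_0 = (+0.8317, -0.5553)
n_1 = (+0.9902, +0.1395)
n_2 = (+0.5991, +0.8007)
n_3 = (-0.8963, +0.4435)
n_4 = (-0.9498, -0.3130)
n_5 = (-0.7237, -0.6901)
n_6 = (-0.2611, -0.9653)
  (0,1): δ = 138.25°  ·
  (0,2): δ = 93.07°  ·
  (0,3): δ = 7.40°  ✓
  (0,4): δ = 51.97°  ✓
  (0,5): δ = 77.37°  ·
  (0,6): δ = 108.59°  ·
  (1,2): δ = 134.82°  ·
  (1,3): δ = 34.34°  ✓
  (1,4): δ = 10.22°  ✓
  (1,5): δ = 35.62°  ✓
  (1,6): δ = 66.85°  ✓
  (2,3): δ = 79.52°  ·
  (2,4): δ = 34.96°  ✓
  (2,5): δ = 9.56°  ✓
  (2,6): δ = 21.67°  ✓
  (3,4): δ = 135.43°  ·
  (3,5): δ = 110.04°  ·
  (3,6): δ = 78.81°  ·
  (4,5): δ = 154.60°  ·
  (4,6): δ = 123.38°  ·
  (5,6): δ = 148.77°  ·
antipodal pairs: 9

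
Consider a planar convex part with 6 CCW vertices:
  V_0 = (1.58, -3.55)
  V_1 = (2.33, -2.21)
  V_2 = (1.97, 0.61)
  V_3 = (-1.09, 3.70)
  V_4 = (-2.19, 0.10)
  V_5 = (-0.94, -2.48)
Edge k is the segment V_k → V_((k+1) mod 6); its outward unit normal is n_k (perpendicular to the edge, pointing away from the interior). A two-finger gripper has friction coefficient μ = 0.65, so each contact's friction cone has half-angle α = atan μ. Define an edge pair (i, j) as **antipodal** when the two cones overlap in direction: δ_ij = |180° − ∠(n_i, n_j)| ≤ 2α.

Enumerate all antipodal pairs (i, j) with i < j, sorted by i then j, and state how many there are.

α = atan 0.65 = 33.02°;  2α = 66.05°
n_0 = (+0.8726, -0.4884)
n_1 = (+0.9919, +0.1266)
n_2 = (+0.7105, +0.7036)
n_3 = (-0.9564, +0.2922)
n_4 = (-0.8999, -0.4360)
n_5 = (-0.3908, -0.9205)
  (0,1): δ = 143.49°  ·
  (0,2): δ = 106.04°  ·
  (0,3): δ = 12.24°  ✓
  (0,4): δ = 55.09°  ✓
  (0,5): δ = 96.23°  ·
  (1,2): δ = 142.55°  ·
  (1,3): δ = 24.27°  ✓
  (1,4): δ = 18.58°  ✓
  (1,5): δ = 59.72°  ✓
  (2,3): δ = 61.71°  ✓
  (2,4): δ = 18.87°  ✓
  (2,5): δ = 22.27°  ✓
  (3,4): δ = 137.16°  ·
  (3,5): δ = 96.02°  ·
  (4,5): δ = 138.86°  ·
antipodal pairs: 8

count = 8; pairs: (0,3), (0,4), (1,3), (1,4), (1,5), (2,3), (2,4), (2,5)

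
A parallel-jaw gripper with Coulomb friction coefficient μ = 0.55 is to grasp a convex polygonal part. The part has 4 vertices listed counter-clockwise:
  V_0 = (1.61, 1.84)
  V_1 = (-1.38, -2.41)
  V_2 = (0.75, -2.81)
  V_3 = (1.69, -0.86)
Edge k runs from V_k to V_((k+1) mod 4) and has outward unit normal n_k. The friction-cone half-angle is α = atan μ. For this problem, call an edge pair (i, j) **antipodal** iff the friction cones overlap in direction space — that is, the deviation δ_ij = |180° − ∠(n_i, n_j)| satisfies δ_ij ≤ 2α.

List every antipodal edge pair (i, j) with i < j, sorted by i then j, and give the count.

count = 2; pairs: (0,2), (0,3)

α = atan 0.55 = 28.81°;  2α = 57.62°
n_0 = (-0.8179, +0.5754)
n_1 = (-0.1846, -0.9828)
n_2 = (+0.9008, -0.4342)
n_3 = (+0.9996, +0.0296)
  (0,1): δ = 65.51°  ·
  (0,2): δ = 9.39°  ✓
  (0,3): δ = 36.82°  ✓
  (1,2): δ = 105.10°  ·
  (1,3): δ = 77.67°  ·
  (2,3): δ = 152.57°  ·
antipodal pairs: 2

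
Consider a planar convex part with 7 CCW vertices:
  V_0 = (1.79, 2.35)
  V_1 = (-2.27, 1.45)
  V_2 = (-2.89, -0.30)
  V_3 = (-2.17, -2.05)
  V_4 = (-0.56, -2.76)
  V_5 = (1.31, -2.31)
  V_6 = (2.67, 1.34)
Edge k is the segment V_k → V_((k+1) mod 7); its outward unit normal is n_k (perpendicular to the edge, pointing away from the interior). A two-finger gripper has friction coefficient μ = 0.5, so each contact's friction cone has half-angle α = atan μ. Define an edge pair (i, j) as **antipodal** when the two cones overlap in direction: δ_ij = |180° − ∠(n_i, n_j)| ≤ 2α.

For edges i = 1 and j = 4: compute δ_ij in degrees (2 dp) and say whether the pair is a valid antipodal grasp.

δ = 56.96°, invalid

α = atan 0.5 = 26.57°;  2α = 53.13°
edge 1: e_1 = (-0.62, -1.75);  n_1 = (-0.9426, +0.3339)
edge 4: e_4 = (+1.87, +0.45);  n_4 = (+0.2340, -0.9722)
∠(n_1, n_4) = 123.04°
δ = |180° − 123.04°| = 56.96°
56.96° > 2α = 53.13°  →  invalid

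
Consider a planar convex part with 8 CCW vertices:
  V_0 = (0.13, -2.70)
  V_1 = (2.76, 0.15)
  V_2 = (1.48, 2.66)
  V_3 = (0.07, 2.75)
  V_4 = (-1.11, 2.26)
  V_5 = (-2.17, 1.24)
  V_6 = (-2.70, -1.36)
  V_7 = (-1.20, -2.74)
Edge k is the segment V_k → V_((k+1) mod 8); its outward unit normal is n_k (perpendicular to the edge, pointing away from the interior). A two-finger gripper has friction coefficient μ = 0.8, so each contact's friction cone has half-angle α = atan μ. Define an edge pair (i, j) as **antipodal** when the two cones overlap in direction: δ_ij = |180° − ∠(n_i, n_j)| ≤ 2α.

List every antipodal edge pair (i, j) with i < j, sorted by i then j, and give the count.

α = atan 0.8 = 38.66°;  2α = 77.32°
n_0 = (+0.7349, -0.6782)
n_1 = (+0.8908, +0.4543)
n_2 = (+0.0637, +0.9980)
n_3 = (-0.3835, +0.9235)
n_4 = (-0.6934, +0.7206)
n_5 = (-0.9798, +0.1997)
n_6 = (-0.6771, -0.7359)
n_7 = (+0.0301, -0.9995)
  (0,1): δ = 110.28°  ·
  (0,2): δ = 50.95°  ✓
  (0,3): δ = 24.75°  ✓
  (0,4): δ = 3.40°  ✓
  (0,5): δ = 31.18°  ✓
  (0,6): δ = 90.09°  ·
  (0,7): δ = 134.42°  ·
  (1,2): δ = 120.67°  ·
  (1,3): δ = 94.47°  ·
  (1,4): δ = 73.12°  ✓
  (1,5): δ = 38.54°  ✓
  (1,6): δ = 20.37°  ✓
  (1,7): δ = 64.70°  ✓
  (2,3): δ = 153.80°  ·
  (2,4): δ = 132.45°  ·
  (2,5): δ = 97.87°  ·
  (2,6): δ = 38.96°  ✓
  (2,7): δ = 5.37°  ✓
  (3,4): δ = 158.65°  ·
  (3,5): δ = 124.07°  ·
  (3,6): δ = 65.16°  ✓
  (3,7): δ = 20.83°  ✓
  (4,5): δ = 145.42°  ·
  (4,6): δ = 86.51°  ·
  (4,7): δ = 42.18°  ✓
  (5,6): δ = 121.09°  ·
  (5,7): δ = 76.76°  ✓
  (6,7): δ = 135.66°  ·
antipodal pairs: 14

count = 14; pairs: (0,2), (0,3), (0,4), (0,5), (1,4), (1,5), (1,6), (1,7), (2,6), (2,7), (3,6), (3,7), (4,7), (5,7)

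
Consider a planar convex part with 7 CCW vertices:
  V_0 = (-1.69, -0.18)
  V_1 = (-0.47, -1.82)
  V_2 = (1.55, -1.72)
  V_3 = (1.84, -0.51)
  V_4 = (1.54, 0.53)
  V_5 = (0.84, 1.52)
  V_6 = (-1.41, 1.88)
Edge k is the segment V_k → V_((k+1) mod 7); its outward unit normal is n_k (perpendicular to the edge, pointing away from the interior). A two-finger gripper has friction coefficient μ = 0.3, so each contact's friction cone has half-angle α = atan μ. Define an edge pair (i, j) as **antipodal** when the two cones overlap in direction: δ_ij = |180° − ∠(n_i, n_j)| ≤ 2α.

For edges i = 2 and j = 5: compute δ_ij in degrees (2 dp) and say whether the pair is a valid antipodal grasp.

α = atan 0.3 = 16.70°;  2α = 33.40°
edge 2: e_2 = (+0.29, +1.21);  n_2 = (+0.9725, -0.2331)
edge 5: e_5 = (-2.25, +0.36);  n_5 = (+0.1580, +0.9874)
∠(n_2, n_5) = 94.39°
δ = |180° − 94.39°| = 85.61°
85.61° > 2α = 33.40°  →  invalid

δ = 85.61°, invalid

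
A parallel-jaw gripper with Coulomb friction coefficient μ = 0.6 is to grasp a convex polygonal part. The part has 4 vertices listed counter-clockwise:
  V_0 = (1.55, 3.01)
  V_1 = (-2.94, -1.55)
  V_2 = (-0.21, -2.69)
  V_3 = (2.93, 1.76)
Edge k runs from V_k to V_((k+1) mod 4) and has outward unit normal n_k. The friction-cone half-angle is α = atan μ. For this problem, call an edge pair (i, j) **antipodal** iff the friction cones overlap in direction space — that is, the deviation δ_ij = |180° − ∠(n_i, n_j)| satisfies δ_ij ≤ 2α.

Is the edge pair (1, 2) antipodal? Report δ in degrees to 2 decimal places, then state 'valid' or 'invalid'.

δ = 102.54°, invalid

α = atan 0.6 = 30.96°;  2α = 61.93°
edge 1: e_1 = (+2.73, -1.14);  n_1 = (-0.3853, -0.9228)
edge 2: e_2 = (+3.14, +4.45);  n_2 = (+0.8171, -0.5765)
∠(n_1, n_2) = 77.46°
δ = |180° − 77.46°| = 102.54°
102.54° > 2α = 61.93°  →  invalid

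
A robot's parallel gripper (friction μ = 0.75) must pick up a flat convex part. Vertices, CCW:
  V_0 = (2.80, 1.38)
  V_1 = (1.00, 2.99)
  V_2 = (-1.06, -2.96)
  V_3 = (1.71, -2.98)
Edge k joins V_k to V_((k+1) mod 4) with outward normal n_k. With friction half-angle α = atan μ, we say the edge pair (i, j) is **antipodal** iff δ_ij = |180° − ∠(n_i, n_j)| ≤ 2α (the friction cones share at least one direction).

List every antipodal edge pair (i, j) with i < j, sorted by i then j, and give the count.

α = atan 0.75 = 36.87°;  2α = 73.74°
n_0 = (+0.6667, +0.7453)
n_1 = (-0.9450, +0.3272)
n_2 = (-0.0072, -1.0000)
n_3 = (+0.9701, -0.2425)
  (0,1): δ = 67.29°  ✓
  (0,2): δ = 41.40°  ✓
  (0,3): δ = 117.77°  ·
  (1,2): δ = 71.32°  ✓
  (1,3): δ = 5.06°  ✓
  (2,3): δ = 103.62°  ·
antipodal pairs: 4

count = 4; pairs: (0,1), (0,2), (1,2), (1,3)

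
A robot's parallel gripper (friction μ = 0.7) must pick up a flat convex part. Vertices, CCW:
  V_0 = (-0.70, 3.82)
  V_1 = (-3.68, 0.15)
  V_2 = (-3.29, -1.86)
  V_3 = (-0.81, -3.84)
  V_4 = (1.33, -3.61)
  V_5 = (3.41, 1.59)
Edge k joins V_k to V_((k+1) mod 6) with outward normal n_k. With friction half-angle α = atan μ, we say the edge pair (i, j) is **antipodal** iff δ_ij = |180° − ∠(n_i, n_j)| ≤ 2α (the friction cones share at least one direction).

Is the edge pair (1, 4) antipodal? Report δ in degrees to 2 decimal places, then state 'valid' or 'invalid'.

α = atan 0.7 = 34.99°;  2α = 69.98°
edge 1: e_1 = (+0.39, -2.01);  n_1 = (-0.9817, -0.1905)
edge 4: e_4 = (+2.08, +5.20);  n_4 = (+0.9285, -0.3714)
∠(n_1, n_4) = 147.22°
δ = |180° − 147.22°| = 32.78°
32.78° ≤ 2α = 69.98°  →  valid

δ = 32.78°, valid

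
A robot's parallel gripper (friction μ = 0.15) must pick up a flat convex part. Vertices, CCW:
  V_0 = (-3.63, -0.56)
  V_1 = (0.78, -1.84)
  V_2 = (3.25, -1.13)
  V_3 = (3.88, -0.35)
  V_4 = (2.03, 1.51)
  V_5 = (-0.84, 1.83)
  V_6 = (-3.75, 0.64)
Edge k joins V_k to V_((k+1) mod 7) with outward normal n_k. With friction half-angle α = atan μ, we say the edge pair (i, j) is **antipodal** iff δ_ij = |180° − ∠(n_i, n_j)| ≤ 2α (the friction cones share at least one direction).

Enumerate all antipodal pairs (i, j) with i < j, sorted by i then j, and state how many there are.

count = 2; pairs: (0,4), (1,5)

α = atan 0.15 = 8.53°;  2α = 17.06°
n_0 = (-0.2787, -0.9604)
n_1 = (+0.2763, -0.9611)
n_2 = (+0.7779, -0.6283)
n_3 = (+0.7090, +0.7052)
n_4 = (+0.1108, +0.9938)
n_5 = (-0.3785, +0.9256)
n_6 = (-0.9950, -0.0995)
  (0,1): δ = 147.78°  ·
  (0,2): δ = 112.74°  ·
  (0,3): δ = 28.97°  ·
  (0,4): δ = 9.82°  ✓
  (0,5): δ = 38.43°  ·
  (0,6): δ = 111.90°  ·
  (1,2): δ = 144.96°  ·
  (1,3): δ = 61.19°  ·
  (1,4): δ = 22.40°  ·
  (1,5): δ = 6.20°  ✓
  (1,6): δ = 79.67°  ·
  (2,3): δ = 96.23°  ·
  (2,4): δ = 57.43°  ·
  (2,5): δ = 28.83°  ·
  (2,6): δ = 44.64°  ·
  (3,4): δ = 141.21°  ·
  (3,5): δ = 112.60°  ·
  (3,6): δ = 39.13°  ·
  (4,5): δ = 151.40°  ·
  (4,6): δ = 77.93°  ·
  (5,6): δ = 106.53°  ·
antipodal pairs: 2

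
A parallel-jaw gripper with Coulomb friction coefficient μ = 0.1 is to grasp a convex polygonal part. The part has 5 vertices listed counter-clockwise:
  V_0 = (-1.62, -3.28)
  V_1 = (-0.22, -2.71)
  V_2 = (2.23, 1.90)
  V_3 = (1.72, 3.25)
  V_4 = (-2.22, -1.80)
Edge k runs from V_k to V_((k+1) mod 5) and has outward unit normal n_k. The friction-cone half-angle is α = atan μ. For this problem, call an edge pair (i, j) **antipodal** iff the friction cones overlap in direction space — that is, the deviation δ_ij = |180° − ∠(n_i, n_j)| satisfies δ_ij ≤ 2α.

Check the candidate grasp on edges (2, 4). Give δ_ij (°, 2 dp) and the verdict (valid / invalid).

δ = 1.37°, valid

α = atan 0.1 = 5.71°;  2α = 11.42°
edge 2: e_2 = (-0.51, +1.35);  n_2 = (+0.9355, +0.3534)
edge 4: e_4 = (+0.60, -1.48);  n_4 = (-0.9267, -0.3757)
∠(n_2, n_4) = 178.63°
δ = |180° − 178.63°| = 1.37°
1.37° ≤ 2α = 11.42°  →  valid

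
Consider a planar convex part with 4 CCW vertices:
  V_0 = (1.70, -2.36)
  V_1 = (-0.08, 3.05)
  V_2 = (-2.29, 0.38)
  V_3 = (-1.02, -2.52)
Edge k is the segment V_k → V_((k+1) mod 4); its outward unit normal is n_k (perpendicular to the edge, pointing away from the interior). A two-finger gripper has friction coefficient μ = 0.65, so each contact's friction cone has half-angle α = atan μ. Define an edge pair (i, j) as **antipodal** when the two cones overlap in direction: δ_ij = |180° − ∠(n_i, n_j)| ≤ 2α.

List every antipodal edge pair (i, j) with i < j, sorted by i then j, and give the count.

α = atan 0.65 = 33.02°;  2α = 66.05°
n_0 = (+0.9499, +0.3125)
n_1 = (-0.7703, +0.6376)
n_2 = (-0.9160, -0.4012)
n_3 = (+0.0587, -0.9983)
  (0,1): δ = 57.83°  ✓
  (0,2): δ = 5.44°  ✓
  (0,3): δ = 75.15°  ·
  (1,2): δ = 116.73°  ·
  (1,3): δ = 47.02°  ✓
  (2,3): δ = 110.28°  ·
antipodal pairs: 3

count = 3; pairs: (0,1), (0,2), (1,3)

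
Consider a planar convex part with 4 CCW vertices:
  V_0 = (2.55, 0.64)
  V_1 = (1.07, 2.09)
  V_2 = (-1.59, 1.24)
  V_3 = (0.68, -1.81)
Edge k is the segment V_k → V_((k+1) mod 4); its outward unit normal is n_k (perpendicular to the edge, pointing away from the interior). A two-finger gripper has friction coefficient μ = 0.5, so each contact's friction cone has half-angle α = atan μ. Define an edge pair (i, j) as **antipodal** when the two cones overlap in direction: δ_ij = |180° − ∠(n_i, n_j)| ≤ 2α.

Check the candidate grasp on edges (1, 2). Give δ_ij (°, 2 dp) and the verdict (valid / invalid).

δ = 71.06°, invalid

α = atan 0.5 = 26.57°;  2α = 53.13°
edge 1: e_1 = (-2.66, -0.85);  n_1 = (-0.3044, +0.9525)
edge 2: e_2 = (+2.27, -3.05);  n_2 = (-0.8022, -0.5971)
∠(n_1, n_2) = 108.94°
δ = |180° − 108.94°| = 71.06°
71.06° > 2α = 53.13°  →  invalid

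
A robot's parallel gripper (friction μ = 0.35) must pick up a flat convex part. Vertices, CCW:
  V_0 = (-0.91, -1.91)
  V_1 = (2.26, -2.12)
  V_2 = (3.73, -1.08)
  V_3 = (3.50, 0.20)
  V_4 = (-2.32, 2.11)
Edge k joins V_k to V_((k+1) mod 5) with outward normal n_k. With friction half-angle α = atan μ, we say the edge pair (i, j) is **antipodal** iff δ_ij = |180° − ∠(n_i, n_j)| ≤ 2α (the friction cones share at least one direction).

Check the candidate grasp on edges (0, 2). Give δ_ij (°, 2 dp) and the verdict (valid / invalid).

δ = 76.02°, invalid

α = atan 0.35 = 19.29°;  2α = 38.58°
edge 0: e_0 = (+3.17, -0.21);  n_0 = (-0.0661, -0.9978)
edge 2: e_2 = (-0.23, +1.28);  n_2 = (+0.9842, +0.1769)
∠(n_0, n_2) = 103.98°
δ = |180° − 103.98°| = 76.02°
76.02° > 2α = 38.58°  →  invalid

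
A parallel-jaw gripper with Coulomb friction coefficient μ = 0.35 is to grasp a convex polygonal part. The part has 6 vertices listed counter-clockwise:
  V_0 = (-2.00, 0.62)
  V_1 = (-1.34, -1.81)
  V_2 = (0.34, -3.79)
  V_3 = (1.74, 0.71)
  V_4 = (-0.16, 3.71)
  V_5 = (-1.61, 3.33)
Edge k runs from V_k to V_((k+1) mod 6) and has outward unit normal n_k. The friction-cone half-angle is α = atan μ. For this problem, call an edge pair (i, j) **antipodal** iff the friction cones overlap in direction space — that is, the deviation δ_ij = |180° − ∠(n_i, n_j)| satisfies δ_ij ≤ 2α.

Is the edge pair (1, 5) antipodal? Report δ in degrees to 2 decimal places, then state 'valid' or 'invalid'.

α = atan 0.35 = 19.29°;  2α = 38.58°
edge 1: e_1 = (+1.68, -1.98);  n_1 = (-0.7625, -0.6470)
edge 5: e_5 = (-0.39, -2.71);  n_5 = (-0.9898, +0.1424)
∠(n_1, n_5) = 48.50°
δ = |180° − 48.50°| = 131.50°
131.50° > 2α = 38.58°  →  invalid

δ = 131.50°, invalid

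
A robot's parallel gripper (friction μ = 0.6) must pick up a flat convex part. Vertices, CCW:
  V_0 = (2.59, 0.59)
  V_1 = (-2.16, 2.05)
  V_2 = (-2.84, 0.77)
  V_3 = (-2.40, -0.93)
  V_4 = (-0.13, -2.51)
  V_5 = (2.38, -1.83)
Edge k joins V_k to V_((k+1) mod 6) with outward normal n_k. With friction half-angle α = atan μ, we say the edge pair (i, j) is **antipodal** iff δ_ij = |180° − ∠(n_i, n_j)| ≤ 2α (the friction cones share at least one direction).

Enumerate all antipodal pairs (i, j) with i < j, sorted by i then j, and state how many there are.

α = atan 0.6 = 30.96°;  2α = 61.93°
n_0 = (+0.2938, +0.9559)
n_1 = (-0.8831, +0.4692)
n_2 = (-0.9681, -0.2506)
n_3 = (-0.5713, -0.8208)
n_4 = (+0.2615, -0.9652)
n_5 = (+0.9963, -0.0865)
  (0,1): δ = 100.89°  ·
  (0,2): δ = 58.40°  ✓
  (0,3): δ = 17.75°  ✓
  (0,4): δ = 32.24°  ✓
  (0,5): δ = 102.13°  ·
  (1,2): δ = 137.51°  ·
  (1,3): δ = 96.86°  ·
  (1,4): δ = 46.86°  ✓
  (1,5): δ = 23.02°  ✓
  (2,3): δ = 139.35°  ·
  (2,4): δ = 89.35°  ·
  (2,5): δ = 19.47°  ✓
  (3,4): δ = 130.00°  ·
  (3,5): δ = 60.12°  ✓
  (4,5): δ = 110.12°  ·
antipodal pairs: 7

count = 7; pairs: (0,2), (0,3), (0,4), (1,4), (1,5), (2,5), (3,5)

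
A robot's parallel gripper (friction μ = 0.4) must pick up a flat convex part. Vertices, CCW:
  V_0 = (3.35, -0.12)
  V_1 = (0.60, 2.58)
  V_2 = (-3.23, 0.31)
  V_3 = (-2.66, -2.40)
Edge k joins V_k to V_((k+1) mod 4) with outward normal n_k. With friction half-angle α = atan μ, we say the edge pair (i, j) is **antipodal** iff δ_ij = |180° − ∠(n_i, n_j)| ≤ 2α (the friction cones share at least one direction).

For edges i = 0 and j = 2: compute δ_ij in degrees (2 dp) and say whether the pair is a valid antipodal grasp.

δ = 33.65°, valid

α = atan 0.4 = 21.80°;  2α = 43.60°
edge 0: e_0 = (-2.75, +2.70);  n_0 = (+0.7006, +0.7136)
edge 2: e_2 = (+0.57, -2.71);  n_2 = (-0.9786, -0.2058)
∠(n_0, n_2) = 146.35°
δ = |180° − 146.35°| = 33.65°
33.65° ≤ 2α = 43.60°  →  valid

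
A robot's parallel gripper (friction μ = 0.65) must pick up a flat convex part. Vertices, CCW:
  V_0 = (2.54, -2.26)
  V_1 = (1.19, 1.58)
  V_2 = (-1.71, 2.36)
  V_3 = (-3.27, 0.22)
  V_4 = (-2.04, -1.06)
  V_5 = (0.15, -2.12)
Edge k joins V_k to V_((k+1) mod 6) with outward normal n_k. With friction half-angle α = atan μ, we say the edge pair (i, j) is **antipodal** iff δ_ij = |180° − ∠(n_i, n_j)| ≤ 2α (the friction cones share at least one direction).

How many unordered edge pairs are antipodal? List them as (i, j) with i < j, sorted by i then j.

count = 7; pairs: (0,2), (0,3), (0,4), (1,3), (1,4), (1,5), (2,5)

α = atan 0.65 = 33.02°;  2α = 66.05°
n_0 = (+0.9434, +0.3317)
n_1 = (+0.2597, +0.9657)
n_2 = (-0.8081, +0.5891)
n_3 = (-0.7210, -0.6929)
n_4 = (-0.4357, -0.9001)
n_5 = (-0.0585, -0.9983)
  (0,1): δ = 124.42°  ·
  (0,2): δ = 55.46°  ✓
  (0,3): δ = 24.49°  ✓
  (0,4): δ = 44.80°  ✓
  (0,5): δ = 67.28°  ·
  (1,2): δ = 111.04°  ·
  (1,3): δ = 31.09°  ✓
  (1,4): δ = 10.77°  ✓
  (1,5): δ = 11.70°  ✓
  (2,3): δ = 100.05°  ·
  (2,4): δ = 79.74°  ·
  (2,5): δ = 57.26°  ✓
  (3,4): δ = 159.69°  ·
  (3,5): δ = 137.21°  ·
  (4,5): δ = 157.52°  ·
antipodal pairs: 7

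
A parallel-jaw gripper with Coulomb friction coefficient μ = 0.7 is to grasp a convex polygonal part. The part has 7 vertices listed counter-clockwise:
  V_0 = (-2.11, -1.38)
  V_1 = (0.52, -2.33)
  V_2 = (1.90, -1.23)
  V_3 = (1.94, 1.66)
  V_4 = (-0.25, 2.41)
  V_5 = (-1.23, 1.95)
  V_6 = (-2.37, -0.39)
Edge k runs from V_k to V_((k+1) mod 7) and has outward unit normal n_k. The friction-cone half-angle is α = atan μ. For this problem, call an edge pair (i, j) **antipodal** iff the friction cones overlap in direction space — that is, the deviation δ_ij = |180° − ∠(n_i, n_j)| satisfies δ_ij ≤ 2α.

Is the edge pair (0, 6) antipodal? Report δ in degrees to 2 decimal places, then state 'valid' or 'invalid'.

α = atan 0.7 = 34.99°;  2α = 69.98°
edge 0: e_0 = (+2.63, -0.95);  n_0 = (-0.3397, -0.9405)
edge 6: e_6 = (+0.26, -0.99);  n_6 = (-0.9672, -0.2540)
∠(n_0, n_6) = 55.42°
δ = |180° − 55.42°| = 124.58°
124.58° > 2α = 69.98°  →  invalid

δ = 124.58°, invalid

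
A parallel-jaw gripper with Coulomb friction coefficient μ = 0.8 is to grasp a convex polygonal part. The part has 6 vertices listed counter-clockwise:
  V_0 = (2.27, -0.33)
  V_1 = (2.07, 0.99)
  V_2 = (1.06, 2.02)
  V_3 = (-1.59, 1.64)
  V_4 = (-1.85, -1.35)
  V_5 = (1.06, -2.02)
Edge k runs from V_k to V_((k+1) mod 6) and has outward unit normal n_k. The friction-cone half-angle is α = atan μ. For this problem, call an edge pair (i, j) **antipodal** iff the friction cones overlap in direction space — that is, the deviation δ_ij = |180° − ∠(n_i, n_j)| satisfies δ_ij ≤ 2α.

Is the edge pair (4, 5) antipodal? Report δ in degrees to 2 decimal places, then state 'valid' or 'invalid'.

α = atan 0.8 = 38.66°;  2α = 77.32°
edge 4: e_4 = (+2.91, -0.67);  n_4 = (-0.2244, -0.9745)
edge 5: e_5 = (+1.21, +1.69);  n_5 = (+0.8131, -0.5821)
∠(n_4, n_5) = 67.36°
δ = |180° − 67.36°| = 112.64°
112.64° > 2α = 77.32°  →  invalid

δ = 112.64°, invalid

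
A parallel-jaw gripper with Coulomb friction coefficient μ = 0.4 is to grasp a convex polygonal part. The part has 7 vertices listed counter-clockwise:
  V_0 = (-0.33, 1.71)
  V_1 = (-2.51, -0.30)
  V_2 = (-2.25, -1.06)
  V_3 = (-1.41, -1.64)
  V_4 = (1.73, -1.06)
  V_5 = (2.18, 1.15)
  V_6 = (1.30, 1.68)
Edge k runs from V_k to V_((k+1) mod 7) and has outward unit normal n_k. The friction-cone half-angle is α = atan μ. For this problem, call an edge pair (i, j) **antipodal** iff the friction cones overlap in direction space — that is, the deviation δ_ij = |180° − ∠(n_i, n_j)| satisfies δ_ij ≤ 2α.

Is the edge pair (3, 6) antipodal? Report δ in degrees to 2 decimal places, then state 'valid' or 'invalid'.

δ = 11.52°, valid

α = atan 0.4 = 21.80°;  2α = 43.60°
edge 3: e_3 = (+3.14, +0.58);  n_3 = (+0.1816, -0.9834)
edge 6: e_6 = (-1.63, +0.03);  n_6 = (+0.0184, +0.9998)
∠(n_3, n_6) = 168.48°
δ = |180° − 168.48°| = 11.52°
11.52° ≤ 2α = 43.60°  →  valid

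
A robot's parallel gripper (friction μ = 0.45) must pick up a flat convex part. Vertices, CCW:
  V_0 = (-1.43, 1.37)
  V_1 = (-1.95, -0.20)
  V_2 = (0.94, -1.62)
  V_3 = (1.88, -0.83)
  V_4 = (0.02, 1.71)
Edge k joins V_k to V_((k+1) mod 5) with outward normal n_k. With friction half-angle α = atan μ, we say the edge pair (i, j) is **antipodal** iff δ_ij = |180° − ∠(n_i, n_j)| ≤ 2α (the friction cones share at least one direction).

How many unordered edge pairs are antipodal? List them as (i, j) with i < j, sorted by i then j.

α = atan 0.45 = 24.23°;  2α = 48.46°
n_0 = (-0.9493, +0.3144)
n_1 = (-0.4410, -0.8975)
n_2 = (+0.6434, -0.7655)
n_3 = (+0.8068, +0.5908)
n_4 = (-0.2283, +0.9736)
  (0,1): δ = 97.84°  ·
  (0,2): δ = 31.63°  ✓
  (0,3): δ = 54.54°  ·
  (0,4): δ = 121.52°  ·
  (1,2): δ = 113.79°  ·
  (1,3): δ = 27.62°  ✓
  (1,4): δ = 39.36°  ✓
  (2,3): δ = 93.83°  ·
  (2,4): δ = 26.85°  ✓
  (3,4): δ = 113.02°  ·
antipodal pairs: 4

count = 4; pairs: (0,2), (1,3), (1,4), (2,4)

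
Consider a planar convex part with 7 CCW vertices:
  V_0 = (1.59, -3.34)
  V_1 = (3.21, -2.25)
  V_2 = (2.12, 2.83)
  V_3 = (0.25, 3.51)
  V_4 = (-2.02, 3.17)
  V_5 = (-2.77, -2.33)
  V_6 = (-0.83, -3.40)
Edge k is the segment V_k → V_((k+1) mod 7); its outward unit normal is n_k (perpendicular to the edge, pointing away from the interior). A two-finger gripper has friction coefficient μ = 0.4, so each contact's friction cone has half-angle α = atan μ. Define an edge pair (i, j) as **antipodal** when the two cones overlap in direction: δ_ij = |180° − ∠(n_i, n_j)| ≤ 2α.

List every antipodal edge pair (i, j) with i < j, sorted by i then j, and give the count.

α = atan 0.4 = 21.80°;  2α = 43.60°
n_0 = (+0.5582, -0.8297)
n_1 = (+0.9777, +0.2098)
n_2 = (+0.3417, +0.9398)
n_3 = (-0.1481, +0.9890)
n_4 = (-0.9908, +0.1351)
n_5 = (-0.4830, -0.8756)
n_6 = (+0.0248, -0.9997)
  (0,1): δ = 111.82°  ·
  (0,2): δ = 53.92°  ·
  (0,3): δ = 25.42°  ✓
  (0,4): δ = 48.30°  ·
  (0,5): δ = 117.19°  ·
  (0,6): δ = 147.49°  ·
  (1,2): δ = 122.09°  ·
  (1,3): δ = 93.59°  ·
  (1,4): δ = 19.88°  ✓
  (1,5): δ = 49.01°  ·
  (1,6): δ = 79.31°  ·
  (2,3): δ = 151.50°  ·
  (2,4): δ = 77.78°  ·
  (2,5): δ = 8.90°  ✓
  (2,6): δ = 21.40°  ✓
  (3,4): δ = 106.28°  ·
  (3,5): δ = 37.40°  ✓
  (3,6): δ = 7.10°  ✓
  (4,5): δ = 111.11°  ·
  (4,6): δ = 80.81°  ·
  (5,6): δ = 149.70°  ·
antipodal pairs: 6

count = 6; pairs: (0,3), (1,4), (2,5), (2,6), (3,5), (3,6)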